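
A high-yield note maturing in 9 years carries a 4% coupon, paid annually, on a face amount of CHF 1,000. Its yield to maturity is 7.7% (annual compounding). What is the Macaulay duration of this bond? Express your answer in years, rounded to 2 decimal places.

7.52 years

Periodic yield y = 0.077. Discount each cash flow and weight by its year:
  t   CF        PV=CF/(1+0.077)^t    t·PV
  1        40.00        37.1402        37.1402
  2        40.00        34.4849        68.9697
  3        40.00        32.0194        96.0581
  4        40.00        29.7302       118.9206
  5        40.00        27.6046       138.0230
  6        40.00        25.6310       153.7861
  7        40.00        23.7985       166.5897
  8        40.00        22.0971       176.7764
  9     1,040.00       533.4479     4,801.0311
  Σ                    765.9537     5,757.2950
Price P = Σ PV = 765.9537.
Macaulay duration = Σ(t·PV) / P = 5,757.2950 / 765.9537 = 7.51651 years.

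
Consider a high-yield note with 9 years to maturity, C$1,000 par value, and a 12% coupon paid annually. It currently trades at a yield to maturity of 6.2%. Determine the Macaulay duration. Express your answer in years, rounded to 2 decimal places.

Periodic yield y = 0.062. Discount each cash flow and weight by its year:
  t   CF        PV=CF/(1+0.062)^t    t·PV
  1       120.00       112.9944       112.9944
  2       120.00       106.3977       212.7954
  3       120.00       100.1862       300.5585
  4       120.00        94.3372       377.3490
  5       120.00        88.8298       444.1490
  6       120.00        83.6439       501.8633
  7       120.00        78.7607       551.3250
  8       120.00        74.1626       593.3010
  9     1,120.00       651.7745     5,865.9706
  Σ                  1,391.0870     8,960.3060
Price P = Σ PV = 1,391.0870.
Macaulay duration = Σ(t·PV) / P = 8,960.3060 / 1,391.0870 = 6.44123 years.

6.44 years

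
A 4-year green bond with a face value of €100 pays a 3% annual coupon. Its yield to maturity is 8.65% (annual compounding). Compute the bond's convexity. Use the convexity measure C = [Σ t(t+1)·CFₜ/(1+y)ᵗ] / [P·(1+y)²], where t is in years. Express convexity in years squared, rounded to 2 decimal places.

15.86

With y = 0.0865:
  t   CF        PV=CF/(1+0.0865)^t    t·PV        t(t+1)·PV
  1         3.00         2.7612         2.7612           5.5223
  2         3.00         2.5413         5.0827          15.2480
  3         3.00         2.3390         7.0170          28.0681
  4       103.00        73.9126       295.6503       1,478.2514
  Σ                     81.5541       310.5111       1,527.0898
P = 81.5541.
Convexity = Σ t(t+1)·PV / [P·(1+y)²] = 1,527.0898 / (81.5541 × 1.180482) = 15.86206.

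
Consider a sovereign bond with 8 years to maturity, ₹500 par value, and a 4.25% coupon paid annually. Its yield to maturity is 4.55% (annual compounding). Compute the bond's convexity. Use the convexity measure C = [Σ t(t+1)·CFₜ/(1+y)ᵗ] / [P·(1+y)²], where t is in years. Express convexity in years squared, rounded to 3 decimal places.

With y = 0.0455:
  t   CF        PV=CF/(1+0.0455)^t    t·PV        t(t+1)·PV
  1        21.25        20.3252        20.3252          40.6504
  2        21.25        19.4407        38.8813         116.6439
  3        21.25        18.5946        55.7838         223.1352
  4        21.25        17.7854        71.1415         355.7073
  5        21.25        17.0113        85.0567         510.3405
  6        21.25        16.2710        97.6261         683.3827
  7        21.25        15.5629       108.9403         871.5227
  8       521.25       365.1353     2,921.0821      26,289.7386
  Σ                    490.1264     3,398.8370      29,091.1213
P = 490.1264.
Convexity = Σ t(t+1)·PV / [P·(1+y)²] = 29,091.1213 / (490.1264 × 1.093070) = 54.30056.

54.301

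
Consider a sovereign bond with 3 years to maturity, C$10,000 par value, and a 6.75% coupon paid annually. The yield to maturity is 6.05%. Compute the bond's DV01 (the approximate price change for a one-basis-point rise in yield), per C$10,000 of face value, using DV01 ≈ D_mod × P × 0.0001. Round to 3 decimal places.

C$2.705

Periodic yield y = 0.0605.
  t   CF        PV=CF/(1+0.0605)^t    t·PV
  1       675.00       636.4922       636.4922
  2       675.00       600.1813     1,200.3625
  3    10,675.00     8,950.2644    26,850.7932
  Σ                 10,186.9379    28,687.6479
P = 10,186.9379; D_Mac = 2.81612 yrs; D_mod = 2.65547 yrs.
DV01 ≈ 2.65547 × 10,186.9379 × 0.0001 = 2.705106.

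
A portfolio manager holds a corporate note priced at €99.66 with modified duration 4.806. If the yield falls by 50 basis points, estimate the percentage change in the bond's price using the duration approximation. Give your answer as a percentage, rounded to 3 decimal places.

+2.403%

Duration approximation: ΔP/P ≈ -D_mod · Δy = -4.806 × (-0.005) = +0.024030.
As a percentage: +2.4030%.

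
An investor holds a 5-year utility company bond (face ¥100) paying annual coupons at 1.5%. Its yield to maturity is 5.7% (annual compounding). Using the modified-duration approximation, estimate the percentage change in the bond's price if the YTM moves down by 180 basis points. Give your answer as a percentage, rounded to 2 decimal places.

Periodic yield y = 0.057. Modified duration first:
  t   CF        PV=CF/(1+0.057)^t    t·PV
  1         1.50         1.4191         1.4191
  2         1.50         1.3426         2.6852
  3         1.50         1.2702         3.8105
  4         1.50         1.2017         4.8067
  5       101.50        76.9292       384.6459
  Σ                     82.1627       397.3675
P = 82.1627; D_Mac = 4.83635 yrs; D_mod = 4.83635/(1+0.057) = 4.57554 yrs.
ΔP/P ≈ -D_mod · Δy = -4.57554 × (-0.018) = +0.082360 = +8.2360%.

+8.24%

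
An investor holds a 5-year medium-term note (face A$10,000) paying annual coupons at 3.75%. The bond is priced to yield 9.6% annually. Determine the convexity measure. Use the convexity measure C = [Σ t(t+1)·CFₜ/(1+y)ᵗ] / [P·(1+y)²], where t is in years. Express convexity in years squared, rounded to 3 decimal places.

With y = 0.096:
  t   CF        PV=CF/(1+0.096)^t    t·PV        t(t+1)·PV
  1       375.00       342.1533       342.1533         684.3066
  2       375.00       312.1837       624.3673       1,873.1019
  3       375.00       284.8391       854.5173       3,418.0692
  4       375.00       259.8897     1,039.5588       5,197.7938
  5    10,375.00     6,560.4758    32,802.3788     196,814.2726
  Σ                  7,759.5415    35,662.9754     207,987.5441
P = 7,759.5415.
Convexity = Σ t(t+1)·PV / [P·(1+y)²] = 207,987.5441 / (7,759.5415 × 1.201216) = 22.31414.

22.314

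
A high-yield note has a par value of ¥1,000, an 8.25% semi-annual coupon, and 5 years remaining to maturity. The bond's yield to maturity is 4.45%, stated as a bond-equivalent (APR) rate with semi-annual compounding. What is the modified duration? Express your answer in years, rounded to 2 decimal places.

Periodic yield y = 0.02225. First find Macaulay duration:
  t   CF        PV=CF/(1+0.02225)^t    t·PV
  1        41.25        40.3522        40.3522
  2        41.25        39.4739        78.9477
  3        41.25        38.6147       115.8441
  4        41.25        37.7742       151.0969
  5        41.25        36.9520       184.7602
  6        41.25        36.1477       216.8865
  7        41.25        35.3610       247.5268
  8        41.25        34.5913       276.7305
  9        41.25        33.8384       304.5456
  10    1,041.25       835.5719     8,355.7189
  Σ                  1,168.6773     9,972.4093
P = 1,168.6773; Macaulay duration = 9,972.4093 / 1,168.6773 = 8.53307 half-year periods = 4.26654 years.
Modified duration = D_Mac / (1 + y) = 4.26654 / 1.02225 = 4.17367 years.

4.17 years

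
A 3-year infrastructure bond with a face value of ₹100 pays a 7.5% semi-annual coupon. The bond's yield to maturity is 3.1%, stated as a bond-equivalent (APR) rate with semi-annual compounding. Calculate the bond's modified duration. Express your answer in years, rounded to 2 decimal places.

2.72 years

Periodic yield y = 0.0155. First find Macaulay duration:
  t   CF        PV=CF/(1+0.0155)^t    t·PV
  1         3.75         3.6928         3.6928
  2         3.75         3.6364         7.2728
  3         3.75         3.5809        10.7427
  4         3.75         3.5262        14.1049
  5         3.75         3.4724        17.3621
  6       103.75        94.6038       567.6227
  Σ                    112.5125       620.7980
P = 112.5125; Macaulay duration = 620.7980 / 112.5125 = 5.51759 half-year periods = 2.75880 years.
Modified duration = D_Mac / (1 + y) = 2.75880 / 1.0155 = 2.71669 years.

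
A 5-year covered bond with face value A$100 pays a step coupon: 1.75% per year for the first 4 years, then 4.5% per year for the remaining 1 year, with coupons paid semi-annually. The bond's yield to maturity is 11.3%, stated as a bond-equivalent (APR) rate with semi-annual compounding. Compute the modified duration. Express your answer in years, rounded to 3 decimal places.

Periodic yield y = 0.0565. First find Macaulay duration:
  t   CF        PV=CF/(1+0.0565)^t    t·PV
  1        0.875         0.8282         0.8282
  2        0.875         0.7839         1.5678
  3        0.875         0.7420         2.2260
  4        0.875         0.7023         2.8092
  5        0.875         0.6648         3.3238
  6        0.875         0.6292         3.7752
  7        0.875         0.5956         4.1689
  8        0.875         0.5637         4.5096
  9        2.250         1.3720        12.3481
  10     102.250        59.0158       590.1580
  Σ                     65.8975       625.7149
P = 65.8975; Macaulay duration = 625.7149 / 65.8975 = 9.49528 half-year periods = 4.74764 years.
Modified duration = D_Mac / (1 + y) = 4.74764 / 1.0565 = 4.49374 years.

4.494 years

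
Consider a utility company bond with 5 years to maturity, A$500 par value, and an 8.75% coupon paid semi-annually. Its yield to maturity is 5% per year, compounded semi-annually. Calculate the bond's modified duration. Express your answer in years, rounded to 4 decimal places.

Periodic yield y = 0.025. First find Macaulay duration:
  t   CF        PV=CF/(1+0.025)^t    t·PV
  1       21.875        21.3415        21.3415
  2       21.875        20.8209        41.6419
  3       21.875        20.3131        60.9393
  4       21.875        19.8177        79.2707
  5       21.875        19.3343        96.6716
  6       21.875        18.8627       113.1765
  7       21.875        18.4027       128.8187
  8       21.875        17.9538       143.6306
  9       21.875        17.5159       157.6434
  10     521.875       407.6879     4,076.8792
  Σ                    582.0506     4,920.0133
P = 582.0506; Macaulay duration = 4,920.0133 / 582.0506 = 8.45290 half-year periods = 4.22645 years.
Modified duration = D_Mac / (1 + y) = 4.22645 / 1.025 = 4.12336 years.

4.1234 years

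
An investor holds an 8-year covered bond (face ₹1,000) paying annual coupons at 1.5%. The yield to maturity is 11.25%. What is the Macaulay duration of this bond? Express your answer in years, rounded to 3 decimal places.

7.383 years

Periodic yield y = 0.1125. Discount each cash flow and weight by its year:
  t   CF        PV=CF/(1+0.1125)^t    t·PV
  1        15.00        13.4831        13.4831
  2        15.00        12.1197        24.2394
  3        15.00        10.8941        32.6823
  4        15.00         9.7924        39.1698
  5        15.00         8.8022        44.0110
  6        15.00         7.9121        47.4725
  7        15.00         7.1120        49.7839
  8     1,015.00       432.5795     3,460.6356
  Σ                    502.6951     3,711.4776
Price P = Σ PV = 502.6951.
Macaulay duration = Σ(t·PV) / P = 3,711.4776 / 502.6951 = 7.38316 years.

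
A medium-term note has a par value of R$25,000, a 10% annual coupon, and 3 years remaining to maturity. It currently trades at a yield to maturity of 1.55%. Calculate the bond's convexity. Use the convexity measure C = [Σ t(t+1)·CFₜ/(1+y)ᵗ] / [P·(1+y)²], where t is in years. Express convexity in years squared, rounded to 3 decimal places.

10.417

With y = 0.0155:
  t   CF        PV=CF/(1+0.0155)^t    t·PV        t(t+1)·PV
  1     2,500.00     2,461.8415     2,461.8415       4,923.6829
  2     2,500.00     2,424.2653     4,848.5307      14,545.5921
  3    27,500.00    26,259.8905    78,779.6715     315,118.6859
  Σ                 31,145.9973    86,090.0436     334,587.9608
P = 31,145.9973.
Convexity = Σ t(t+1)·PV / [P·(1+y)²] = 334,587.9608 / (31,145.9973 × 1.031240) = 10.41713.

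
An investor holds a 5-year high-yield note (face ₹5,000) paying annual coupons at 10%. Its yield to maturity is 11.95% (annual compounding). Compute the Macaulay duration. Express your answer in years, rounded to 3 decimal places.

4.136 years

Periodic yield y = 0.1195. Discount each cash flow and weight by its year:
  t   CF        PV=CF/(1+0.1195)^t    t·PV
  1       500.00       446.6280       446.6280
  2       500.00       398.9531       797.9061
  3       500.00       356.3672     1,069.1016
  4       500.00       318.3271     1,273.3084
  5     5,500.00     3,127.8232    15,639.1161
  Σ                  4,648.0985    19,226.0602
Price P = Σ PV = 4,648.0985.
Macaulay duration = Σ(t·PV) / P = 19,226.0602 / 4,648.0985 = 4.13633 years.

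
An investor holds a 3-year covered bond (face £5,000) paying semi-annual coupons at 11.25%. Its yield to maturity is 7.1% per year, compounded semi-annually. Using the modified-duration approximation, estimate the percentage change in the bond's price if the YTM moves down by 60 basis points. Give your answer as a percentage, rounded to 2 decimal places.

+1.54%

Periodic yield y = 0.0355. Modified duration first:
  t   CF        PV=CF/(1+0.0355)^t    t·PV
  1       281.25       271.6079       271.6079
  2       281.25       262.2964       524.5928
  3       281.25       253.3041       759.9123
  4       281.25       244.6201       978.4804
  5       281.25       236.2338     1,181.1689
  6     5,281.25     4,283.8683    25,703.2096
  Σ                  5,551.9306    29,418.9719
P = 5,551.9306; D_Mac = 5.29887 half-year periods = 2.64944 yrs; D_mod = 2.64944/(1+0.0355) = 2.55861 yrs.
ΔP/P ≈ -D_mod · Δy = -2.55861 × (-0.006) = +0.015352 = +1.5352%.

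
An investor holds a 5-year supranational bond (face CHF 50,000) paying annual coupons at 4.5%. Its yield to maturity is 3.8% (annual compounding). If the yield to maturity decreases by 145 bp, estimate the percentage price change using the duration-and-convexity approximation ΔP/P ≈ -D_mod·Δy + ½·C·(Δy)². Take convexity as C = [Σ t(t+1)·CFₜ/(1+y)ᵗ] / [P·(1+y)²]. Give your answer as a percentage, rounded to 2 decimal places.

+6.68%

With y = 0.038:
  t   CF        PV=CF/(1+0.038)^t    t·PV        t(t+1)·PV
  1     2,250.00     2,167.6301     2,167.6301       4,335.2601
  2     2,250.00     2,088.2756     4,176.5512      12,529.6535
  3     2,250.00     2,011.8262     6,035.4786      24,141.9143
  4     2,250.00     1,938.1755     7,752.7021      38,763.5104
  5    52,250.00    43,361.0237   216,805.1187   1,300,830.7122
  Σ                 51,566.9311   236,937.4806   1,380,601.0506
P = 51,566.9311; D_Mac = 4.59476 yrs; D_mod = 4.42655 yrs; C = 24.84862.
Duration effect: -4.42655 × (-0.0145) = +0.064185
Convexity effect: 0.5 × 24.84862 × (-0.0145)² = +0.0026122
ΔP/P ≈ +0.064185 + 0.0026122 = +0.066797 = +6.6797%.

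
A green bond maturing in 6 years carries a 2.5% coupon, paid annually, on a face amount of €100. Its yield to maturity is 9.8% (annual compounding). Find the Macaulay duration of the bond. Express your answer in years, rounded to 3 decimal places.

Periodic yield y = 0.098. Discount each cash flow and weight by its year:
  t   CF        PV=CF/(1+0.098)^t    t·PV
  1         2.50         2.2769         2.2769
  2         2.50         2.0736         4.1473
  3         2.50         1.8886         5.6657
  4         2.50         1.7200         6.8800
  5         2.50         1.5665         7.8325
  6       102.50        58.4938       350.9628
  Σ                     68.0194       377.7652
Price P = Σ PV = 68.0194.
Macaulay duration = Σ(t·PV) / P = 377.7652 / 68.0194 = 5.55379 years.

5.554 years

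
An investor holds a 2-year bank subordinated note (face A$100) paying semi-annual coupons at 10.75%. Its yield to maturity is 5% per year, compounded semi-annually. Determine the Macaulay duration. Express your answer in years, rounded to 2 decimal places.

Periodic yield y = 0.025. Discount each cash flow and weight by its period:
  t   CF        PV=CF/(1+0.025)^t    t·PV
  1        5.375         5.2439         5.2439
  2        5.375         5.1160        10.2320
  3        5.375         4.9912        14.9737
  4      105.375        95.4645       381.8582
  Σ                    110.8157       412.3078
Price P = Σ PV = 110.8157.
Macaulay duration = Σ(t·PV) / P = 412.3078 / 110.8157 = 3.72066 half-year periods.
In years: 3.72066 / 2 = 1.86033 years.

1.86 years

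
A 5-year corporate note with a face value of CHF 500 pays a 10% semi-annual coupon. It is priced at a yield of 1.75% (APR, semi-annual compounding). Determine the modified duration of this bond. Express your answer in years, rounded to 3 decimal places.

4.181 years

Periodic yield y = 0.00875. First find Macaulay duration:
  t   CF        PV=CF/(1+0.00875)^t    t·PV
  1        25.00        24.7831        24.7831
  2        25.00        24.5682        49.1364
  3        25.00        24.3551        73.0652
  4        25.00        24.1438        96.5752
  5        25.00        23.9344       119.6719
  6        25.00        23.7268       142.3607
  7        25.00        23.5210       164.6468
  8        25.00        23.3169       186.5356
  9        25.00        23.1147       208.0322
  10      525.00       481.1980     4,811.9801
  Σ                    696.6620     5,876.7872
P = 696.6620; Macaulay duration = 5,876.7872 / 696.6620 = 8.43564 half-year periods = 4.21782 years.
Modified duration = D_Mac / (1 + y) = 4.21782 / 1.00875 = 4.18123 years.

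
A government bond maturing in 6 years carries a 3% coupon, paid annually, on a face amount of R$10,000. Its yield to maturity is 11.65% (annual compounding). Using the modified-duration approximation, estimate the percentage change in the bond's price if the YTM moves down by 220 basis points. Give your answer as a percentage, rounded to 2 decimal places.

+10.74%

Periodic yield y = 0.1165. Modified duration first:
  t   CF        PV=CF/(1+0.1165)^t    t·PV
  1       300.00       268.6968       268.6968
  2       300.00       240.6599       481.3199
  3       300.00       215.5485       646.6456
  4       300.00       193.0574       772.2294
  5       300.00       172.9130       864.5649
  6    10,300.00     5,317.2228    31,903.3369
  Σ                  6,408.0985    34,936.7936
P = 6,408.0985; D_Mac = 5.45198 yrs; D_mod = 5.45198/(1+0.1165) = 4.88309 yrs.
ΔP/P ≈ -D_mod · Δy = -4.88309 × (-0.022) = +0.107428 = +10.7428%.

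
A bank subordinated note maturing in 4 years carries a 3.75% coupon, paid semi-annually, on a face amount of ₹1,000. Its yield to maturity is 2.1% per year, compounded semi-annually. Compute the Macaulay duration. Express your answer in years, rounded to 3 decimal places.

Periodic yield y = 0.0105. Discount each cash flow and weight by its period:
  t   CF        PV=CF/(1+0.0105)^t    t·PV
  1        18.75        18.5552        18.5552
  2        18.75        18.3624        36.7247
  3        18.75        18.1716        54.5147
  4        18.75        17.9827        71.9310
  5        18.75        17.7959        88.9794
  6        18.75        17.6110       105.6658
  7        18.75        17.4280       121.9959
  8     1,018.75       937.0809     7,496.6471
  Σ                  1,062.9876     7,995.0138
Price P = Σ PV = 1,062.9876.
Macaulay duration = Σ(t·PV) / P = 7,995.0138 / 1,062.9876 = 7.52127 half-year periods.
In years: 7.52127 / 2 = 3.76063 years.

3.761 years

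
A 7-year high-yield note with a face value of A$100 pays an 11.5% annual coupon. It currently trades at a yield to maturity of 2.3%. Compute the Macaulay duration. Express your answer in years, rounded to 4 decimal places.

5.5684 years

Periodic yield y = 0.023. Discount each cash flow and weight by its year:
  t   CF        PV=CF/(1+0.023)^t    t·PV
  1        11.50        11.2414        11.2414
  2        11.50        10.9887        21.9774
  3        11.50        10.7416        32.2249
  4        11.50        10.5001        42.0006
  5        11.50        10.2641        51.3204
  6        11.50        10.0333        60.1998
  7       111.50        95.0923       665.6462
  Σ                    158.8616       884.6108
Price P = Σ PV = 158.8616.
Macaulay duration = Σ(t·PV) / P = 884.6108 / 158.8616 = 5.56844 years.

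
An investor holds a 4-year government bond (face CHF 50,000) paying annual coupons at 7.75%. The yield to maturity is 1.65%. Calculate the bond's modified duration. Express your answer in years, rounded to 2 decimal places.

3.57 years

Periodic yield y = 0.0165. First find Macaulay duration:
  t   CF        PV=CF/(1+0.0165)^t    t·PV
  1     3,875.00     3,812.1003     3,812.1003
  2     3,875.00     3,750.2217     7,500.4434
  3     3,875.00     3,689.3475    11,068.0424
  4    53,875.00    50,461.2206   201,844.8823
  Σ                 61,712.8901   224,225.4684
P = 61,712.8901; Macaulay duration = 224,225.4684 / 61,712.8901 = 3.63337 years.
Modified duration = D_Mac / (1 + y) = 3.63337 / 1.0165 = 3.57439 years.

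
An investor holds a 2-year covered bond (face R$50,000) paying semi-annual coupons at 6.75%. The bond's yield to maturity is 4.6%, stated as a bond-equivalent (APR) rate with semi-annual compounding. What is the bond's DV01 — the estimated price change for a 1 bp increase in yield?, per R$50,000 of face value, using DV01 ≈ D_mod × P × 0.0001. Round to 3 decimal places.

R$9.696

Periodic yield y = 0.023.
  t   CF        PV=CF/(1+0.023)^t    t·PV
  1     1,687.50     1,649.5601     1,649.5601
  2     1,687.50     1,612.4732     3,224.9465
  3     1,687.50     1,576.2202     4,728.6605
  4    51,687.50    47,193.5875   188,774.3499
  Σ                 52,031.8410   198,377.5170
P = 52,031.8410; D_Mac = 3.81262 half-year periods = 1.90631 yrs; D_mod = 1.86345 yrs.
DV01 ≈ 1.86345 × 52,031.8410 × 0.0001 = 9.695871.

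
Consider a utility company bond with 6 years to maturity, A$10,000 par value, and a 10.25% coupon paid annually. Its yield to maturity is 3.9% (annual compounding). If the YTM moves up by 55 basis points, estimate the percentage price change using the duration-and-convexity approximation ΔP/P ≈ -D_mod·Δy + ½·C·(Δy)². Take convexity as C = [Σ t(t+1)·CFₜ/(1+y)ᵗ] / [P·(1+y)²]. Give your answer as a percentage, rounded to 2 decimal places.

With y = 0.039:
  t   CF        PV=CF/(1+0.039)^t    t·PV        t(t+1)·PV
  1     1,025.00       986.5255       986.5255       1,973.0510
  2     1,025.00       949.4952     1,898.9904       5,696.9712
  3     1,025.00       913.8549     2,741.5646      10,966.2582
  4     1,025.00       879.5523     3,518.2093      17,591.0463
  5     1,025.00       846.5374     4,232.6868      25,396.1207
  6    11,025.00     8,763.6558    52,581.9349     368,073.5443
  Σ                 13,339.6210    65,959.9114     429,696.9917
P = 13,339.6210; D_Mac = 4.94466 yrs; D_mod = 4.75906 yrs; C = 29.83924.
Duration effect: -4.75906 × (+0.0055) = -0.026175
Convexity effect: 0.5 × 29.83924 × (0.0055)² = +0.0004513
ΔP/P ≈ -0.026175 + 0.0004513 = -0.025724 = -2.5724%.

-2.57%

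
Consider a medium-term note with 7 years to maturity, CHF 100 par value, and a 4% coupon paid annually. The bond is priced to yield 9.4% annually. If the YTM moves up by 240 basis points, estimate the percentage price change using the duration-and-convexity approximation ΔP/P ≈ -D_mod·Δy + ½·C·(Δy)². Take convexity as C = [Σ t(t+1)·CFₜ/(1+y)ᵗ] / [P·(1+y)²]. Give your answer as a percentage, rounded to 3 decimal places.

-12.240%

With y = 0.094:
  t   CF        PV=CF/(1+0.094)^t    t·PV        t(t+1)·PV
  1         4.00         3.6563         3.6563           7.3126
  2         4.00         3.3421         6.6843          20.0529
  3         4.00         3.0550         9.1649          36.6597
  4         4.00         2.7925        11.1699          55.8497
  5         4.00         2.5525        12.7627          76.5763
  6         4.00         2.3332        13.9993          97.9953
  7       104.00        55.4513       388.1594       3,105.2753
  Σ                     73.1830       445.5969       3,399.7219
P = 73.1830; D_Mac = 6.08880 yrs; D_mod = 5.56563 yrs; C = 38.81489.
Duration effect: -5.56563 × (+0.024) = -0.133575
Convexity effect: 0.5 × 38.81489 × (0.024)² = +0.0111787
ΔP/P ≈ -0.133575 + 0.0111787 = -0.122396 = -12.2396%.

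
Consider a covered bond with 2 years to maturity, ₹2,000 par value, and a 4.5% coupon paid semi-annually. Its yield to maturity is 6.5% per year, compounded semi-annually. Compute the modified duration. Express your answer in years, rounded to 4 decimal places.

1.8727 years

Periodic yield y = 0.0325. First find Macaulay duration:
  t   CF        PV=CF/(1+0.0325)^t    t·PV
  1        45.00        43.5835        43.5835
  2        45.00        42.2117        84.4233
  3        45.00        40.8830       122.6489
  4     2,045.00     1,799.4222     7,197.6887
  Σ                  1,926.1003     7,448.3445
P = 1,926.1003; Macaulay duration = 7,448.3445 / 1,926.1003 = 3.86706 half-year periods = 1.93353 years.
Modified duration = D_Mac / (1 + y) = 1.93353 / 1.0325 = 1.87267 years.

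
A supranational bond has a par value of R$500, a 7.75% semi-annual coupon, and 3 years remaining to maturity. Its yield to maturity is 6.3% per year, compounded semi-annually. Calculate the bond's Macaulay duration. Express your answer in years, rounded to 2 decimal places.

Periodic yield y = 0.0315. Discount each cash flow and weight by its period:
  t   CF        PV=CF/(1+0.0315)^t    t·PV
  1       19.375        18.7833        18.7833
  2       19.375        18.2097        36.4194
  3       19.375        17.6536        52.9609
  4       19.375        17.1145        68.4581
  5       19.375        16.5919        82.9594
  6      519.375       431.1870     2,587.1219
  Σ                    519.5401     2,846.7031
Price P = Σ PV = 519.5401.
Macaulay duration = Σ(t·PV) / P = 2,846.7031 / 519.5401 = 5.47928 half-year periods.
In years: 5.47928 / 2 = 2.73964 years.

2.74 years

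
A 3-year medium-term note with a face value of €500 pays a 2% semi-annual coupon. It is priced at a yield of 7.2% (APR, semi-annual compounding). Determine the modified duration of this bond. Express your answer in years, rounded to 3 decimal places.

Periodic yield y = 0.036. First find Macaulay duration:
  t   CF        PV=CF/(1+0.036)^t    t·PV
  1         5.00         4.8263         4.8263
  2         5.00         4.6585         9.3171
  3         5.00         4.4967        13.4900
  4         5.00         4.3404        17.3616
  5         5.00         4.1896        20.9479
  6       505.00       408.4443     2,450.6658
  Σ                    430.9558     2,516.6088
P = 430.9558; Macaulay duration = 2,516.6088 / 430.9558 = 5.83960 half-year periods = 2.91980 years.
Modified duration = D_Mac / (1 + y) = 2.91980 / 1.036 = 2.81834 years.

2.818 years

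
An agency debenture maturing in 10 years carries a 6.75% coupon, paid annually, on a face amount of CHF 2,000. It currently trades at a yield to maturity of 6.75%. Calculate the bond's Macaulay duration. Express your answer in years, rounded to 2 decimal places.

Periodic yield y = 0.0675. Discount each cash flow and weight by its year:
  t   CF        PV=CF/(1+0.0675)^t    t·PV
  1       135.00       126.4637       126.4637
  2       135.00       118.4672       236.9343
  3       135.00       110.9763       332.9288
  4       135.00       103.9590       415.8361
  5       135.00        97.3855       486.9276
  6       135.00        91.2276       547.3659
  7       135.00        85.4592       598.2141
  8       135.00        80.0554       640.4433
  9       135.00        74.9934       674.9402
  10    2,135.00     1,111.0127    11,110.1275
  Σ                  2,000.0000    15,170.1815
Price P = Σ PV = 2,000.0000.
Macaulay duration = Σ(t·PV) / P = 15,170.1815 / 2,000.0000 = 7.58509 years.

7.59 years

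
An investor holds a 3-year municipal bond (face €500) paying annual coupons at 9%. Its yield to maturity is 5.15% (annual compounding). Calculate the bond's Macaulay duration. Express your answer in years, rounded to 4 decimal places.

2.7713 years

Periodic yield y = 0.0515. Discount each cash flow and weight by its year:
  t   CF        PV=CF/(1+0.0515)^t    t·PV
  1        45.00        42.7960        42.7960
  2        45.00        40.7000        81.3999
  3       545.00       468.7796     1,406.3387
  Σ                    552.2755     1,530.5346
Price P = Σ PV = 552.2755.
Macaulay duration = Σ(t·PV) / P = 1,530.5346 / 552.2755 = 2.77132 years.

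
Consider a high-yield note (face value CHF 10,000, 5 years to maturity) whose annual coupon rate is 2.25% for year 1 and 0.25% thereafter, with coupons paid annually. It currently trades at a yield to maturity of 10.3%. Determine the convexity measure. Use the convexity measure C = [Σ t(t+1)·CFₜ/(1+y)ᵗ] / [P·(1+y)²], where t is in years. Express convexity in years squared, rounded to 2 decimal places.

With y = 0.103:
  t   CF        PV=CF/(1+0.103)^t    t·PV        t(t+1)·PV
  1       225.00       203.9891       203.9891         407.9782
  2        25.00        20.5489        41.0978         123.2935
  3        25.00        18.6300        55.8901         223.5603
  4        25.00        16.8903        67.5613         337.8065
  5    10,025.00     6,140.5436    30,702.7180     184,216.3079
  Σ                  6,400.6020    31,071.2563     185,308.9464
P = 6,400.6020.
Convexity = Σ t(t+1)·PV / [P·(1+y)²] = 185,308.9464 / (6,400.6020 × 1.216609) = 23.79713.

23.80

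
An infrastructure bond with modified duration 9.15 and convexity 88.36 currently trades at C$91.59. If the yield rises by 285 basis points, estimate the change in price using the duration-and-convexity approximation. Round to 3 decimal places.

Duration effect: -D_mod·Δy = -9.15 × (+0.0285) = -0.260775
Convexity effect: ½·C·(Δy)² = 0.5 × 88.36 × (0.0285)² = +0.035885205
ΔP/P ≈ -0.260775 + 0.035885205 = -0.224889795
ΔP ≈ 91.59 × (-0.224889795) = -20.59765632405.

-C$20.598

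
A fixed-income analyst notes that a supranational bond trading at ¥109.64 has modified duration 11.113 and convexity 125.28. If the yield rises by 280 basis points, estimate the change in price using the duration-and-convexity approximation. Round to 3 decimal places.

-¥28.732

Duration effect: -D_mod·Δy = -11.113 × (+0.028) = -0.311164
Convexity effect: ½·C·(Δy)² = 0.5 × 125.28 × (0.028)² = +0.04910976
ΔP/P ≈ -0.311164 + 0.04910976 = -0.26205424
ΔP ≈ 109.64 × (-0.26205424) = -28.7316268736.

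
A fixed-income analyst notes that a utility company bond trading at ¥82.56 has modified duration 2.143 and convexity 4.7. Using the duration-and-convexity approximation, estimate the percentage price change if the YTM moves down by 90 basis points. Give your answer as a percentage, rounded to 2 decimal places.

Duration effect: -D_mod·Δy = -2.143 × (-0.009) = +0.019287
Convexity effect: ½·C·(Δy)² = 0.5 × 4.7 × (-0.009)² = +0.00019035
ΔP/P ≈ +0.019287 + 0.00019035 = +0.01947735
= +1.947735%.

+1.95%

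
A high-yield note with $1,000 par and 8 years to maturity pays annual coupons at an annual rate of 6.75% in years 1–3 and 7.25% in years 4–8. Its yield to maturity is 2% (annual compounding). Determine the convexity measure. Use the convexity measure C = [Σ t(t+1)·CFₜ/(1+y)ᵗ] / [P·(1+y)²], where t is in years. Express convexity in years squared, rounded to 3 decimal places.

With y = 0.02:
  t   CF        PV=CF/(1+0.02)^t    t·PV        t(t+1)·PV
  1        67.50        66.1765        66.1765         132.3529
  2        67.50        64.8789       129.7578         389.2734
  3        67.50        63.6068       190.8203         763.2811
  4        72.50        66.9788       267.9152       1,339.5759
  5        72.50        65.6655       328.3274       1,969.9645
  6        72.50        64.3779       386.2676       2,703.8729
  7        72.50        63.1156       441.8093       3,534.4743
  8     1,072.50       915.3684     7,322.9474      65,906.5265
  Σ                  1,370.1684     9,134.0213      76,739.3214
P = 1,370.1684.
Convexity = Σ t(t+1)·PV / [P·(1+y)²] = 76,739.3214 / (1,370.1684 × 1.040400) = 53.83239.

53.832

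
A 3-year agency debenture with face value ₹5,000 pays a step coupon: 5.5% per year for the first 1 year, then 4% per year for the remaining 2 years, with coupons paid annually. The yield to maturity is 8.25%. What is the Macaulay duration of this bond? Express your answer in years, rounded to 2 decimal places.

Periodic yield y = 0.0825. Discount each cash flow and weight by its year:
  t   CF        PV=CF/(1+0.0825)^t    t·PV
  1       275.00       254.0416       254.0416
  2       200.00       170.6767       341.3534
  3     5,200.00     4,099.3937    12,298.1811
  Σ                  4,524.1119    12,893.5760
Price P = Σ PV = 4,524.1119.
Macaulay duration = Σ(t·PV) / P = 12,893.5760 / 4,524.1119 = 2.84997 years.

2.85 years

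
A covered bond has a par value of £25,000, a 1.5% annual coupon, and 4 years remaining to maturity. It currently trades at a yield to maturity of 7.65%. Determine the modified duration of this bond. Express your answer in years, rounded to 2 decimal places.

Periodic yield y = 0.0765. First find Macaulay duration:
  t   CF        PV=CF/(1+0.0765)^t    t·PV
  1       375.00       348.3511       348.3511
  2       375.00       323.5960       647.1921
  3       375.00       300.6001       901.8004
  4    25,375.00    18,895.1313    75,580.5252
  Σ                 19,867.6786    77,477.8688
P = 19,867.6786; Macaulay duration = 77,477.8688 / 19,867.6786 = 3.89969 years.
Modified duration = D_Mac / (1 + y) = 3.89969 / 1.0765 = 3.62257 years.

3.62 years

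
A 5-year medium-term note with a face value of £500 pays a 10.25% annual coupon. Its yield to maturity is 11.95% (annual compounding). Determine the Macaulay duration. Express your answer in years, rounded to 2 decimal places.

4.12 years

Periodic yield y = 0.1195. Discount each cash flow and weight by its year:
  t   CF        PV=CF/(1+0.1195)^t    t·PV
  1        51.25        45.7794        45.7794
  2        51.25        40.8927        81.7854
  3        51.25        36.5276       109.5829
  4        51.25        32.6285       130.5141
  5       551.25       313.4932     1,567.4660
  Σ                    469.3214     1,935.1277
Price P = Σ PV = 469.3214.
Macaulay duration = Σ(t·PV) / P = 1,935.1277 / 469.3214 = 4.12325 years.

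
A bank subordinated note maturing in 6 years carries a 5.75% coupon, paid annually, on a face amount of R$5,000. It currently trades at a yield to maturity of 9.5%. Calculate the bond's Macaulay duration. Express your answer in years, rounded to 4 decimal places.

5.1582 years

Periodic yield y = 0.095. Discount each cash flow and weight by its year:
  t   CF        PV=CF/(1+0.095)^t    t·PV
  1       287.50       262.5571       262.5571
  2       287.50       239.7782       479.5563
  3       287.50       218.9755       656.9264
  4       287.50       199.9776       799.9104
  5       287.50       182.6280       913.1398
  6     5,287.50     3,067.3665    18,404.1988
  Σ                  4,171.2827    21,516.2888
Price P = Σ PV = 4,171.2827.
Macaulay duration = Σ(t·PV) / P = 21,516.2888 / 4,171.2827 = 5.15819 years.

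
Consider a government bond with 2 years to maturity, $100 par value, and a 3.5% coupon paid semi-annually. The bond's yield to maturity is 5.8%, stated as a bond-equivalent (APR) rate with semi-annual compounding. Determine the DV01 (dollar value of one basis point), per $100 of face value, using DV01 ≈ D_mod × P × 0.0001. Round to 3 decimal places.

Periodic yield y = 0.029.
  t   CF        PV=CF/(1+0.029)^t    t·PV
  1         1.75         1.7007         1.7007
  2         1.75         1.6528         3.3055
  3         1.75         1.6062         4.8185
  4       101.75        90.7555       363.0220
  Σ                     95.7151       372.8467
P = 95.7151; D_Mac = 3.89538 half-year periods = 1.94769 yrs; D_mod = 1.89280 yrs.
DV01 ≈ 1.89280 × 95.7151 × 0.0001 = 0.018117.

$0.018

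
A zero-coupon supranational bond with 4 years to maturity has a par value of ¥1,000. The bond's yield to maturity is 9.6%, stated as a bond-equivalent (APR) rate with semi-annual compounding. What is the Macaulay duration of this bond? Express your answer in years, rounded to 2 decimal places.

A zero-coupon bond has a single cash flow at maturity, so its Macaulay duration equals its maturity: 4 years.
(Equivalently: 8 semi-annual periods ÷ 2 = 4 years.)

4.00 years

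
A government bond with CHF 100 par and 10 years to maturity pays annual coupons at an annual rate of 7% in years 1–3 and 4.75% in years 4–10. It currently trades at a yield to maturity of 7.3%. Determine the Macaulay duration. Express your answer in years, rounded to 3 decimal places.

Periodic yield y = 0.073. Discount each cash flow and weight by its year:
  t   CF        PV=CF/(1+0.073)^t    t·PV
  1         7.00         6.5238         6.5238
  2         7.00         6.0799        12.1599
  3         7.00         5.6663        16.9989
  4         4.75         3.5834        14.3336
  5         4.75         3.3396        16.6980
  6         4.75         3.1124        18.6744
  7         4.75         2.9007        20.3046
  8         4.75         2.7033        21.6265
  9         4.75         2.5194        22.6745
  10      104.75        51.7794       517.7938
  Σ                     88.2081       667.7878
Price P = Σ PV = 88.2081.
Macaulay duration = Σ(t·PV) / P = 667.7878 / 88.2081 = 7.57059 years.

7.571 years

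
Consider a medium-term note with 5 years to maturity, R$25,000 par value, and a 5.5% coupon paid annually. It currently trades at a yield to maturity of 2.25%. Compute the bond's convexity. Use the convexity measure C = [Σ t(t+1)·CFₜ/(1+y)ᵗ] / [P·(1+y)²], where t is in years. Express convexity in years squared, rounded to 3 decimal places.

25.209

With y = 0.0225:
  t   CF        PV=CF/(1+0.0225)^t    t·PV        t(t+1)·PV
  1     1,375.00     1,344.7433     1,344.7433       2,689.4866
  2     1,375.00     1,315.1523     2,630.3047       7,890.9141
  3     1,375.00     1,286.2126     3,858.6377      15,434.5508
  4     1,375.00     1,257.9096     5,031.6384      25,158.1920
  5    26,375.00    23,598.0374   117,990.1869     707,941.1217
  Σ                 28,802.0552   130,855.5110     759,114.2651
P = 28,802.0552.
Convexity = Σ t(t+1)·PV / [P·(1+y)²] = 759,114.2651 / (28,802.0552 × 1.045506) = 25.20908.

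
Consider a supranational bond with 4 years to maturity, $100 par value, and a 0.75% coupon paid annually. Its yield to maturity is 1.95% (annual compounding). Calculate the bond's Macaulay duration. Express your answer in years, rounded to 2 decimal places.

Periodic yield y = 0.0195. Discount each cash flow and weight by its year:
  t   CF        PV=CF/(1+0.0195)^t    t·PV
  1         0.75         0.7357         0.7357
  2         0.75         0.7216         1.4432
  3         0.75         0.7078         2.1233
  4       100.75        93.2602       373.0406
  Σ                     95.4252       377.3428
Price P = Σ PV = 95.4252.
Macaulay duration = Σ(t·PV) / P = 377.3428 / 95.4252 = 3.95433 years.

3.95 years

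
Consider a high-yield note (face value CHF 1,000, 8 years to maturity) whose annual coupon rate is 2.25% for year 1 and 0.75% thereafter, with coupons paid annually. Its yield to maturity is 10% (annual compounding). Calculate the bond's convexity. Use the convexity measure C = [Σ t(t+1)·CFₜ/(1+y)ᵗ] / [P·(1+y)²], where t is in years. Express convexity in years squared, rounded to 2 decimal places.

With y = 0.1:
  t   CF        PV=CF/(1+0.1)^t    t·PV        t(t+1)·PV
  1        22.50        20.4545        20.4545          40.9091
  2         7.50         6.1983        12.3967          37.1901
  3         7.50         5.6349        16.9046          67.6183
  4         7.50         5.1226        20.4904         102.4520
  5         7.50         4.6569        23.2845         139.7073
  6         7.50         4.2336        25.4013         177.8093
  7         7.50         3.8487        26.9408         215.5264
  8     1,007.50       470.0062     3,760.0495      33,840.4454
  Σ                    520.1557     3,905.9224      34,621.6579
P = 520.1557.
Convexity = Σ t(t+1)·PV / [P·(1+y)²] = 34,621.6579 / (520.1557 × 1.210000) = 55.00842.

55.01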